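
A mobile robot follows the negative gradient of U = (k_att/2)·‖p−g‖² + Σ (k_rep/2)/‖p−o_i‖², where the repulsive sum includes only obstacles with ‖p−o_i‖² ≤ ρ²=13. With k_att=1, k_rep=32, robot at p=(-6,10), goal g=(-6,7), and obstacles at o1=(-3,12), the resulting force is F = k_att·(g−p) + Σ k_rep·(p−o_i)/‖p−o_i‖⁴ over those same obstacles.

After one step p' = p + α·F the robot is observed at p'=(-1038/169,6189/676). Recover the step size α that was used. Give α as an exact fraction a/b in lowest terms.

F_att = 1·(g−p) = 1·(0,-3) = (0.0000,-3.0000)
o1: d²=13 ≤ ρ²=13; F_rep = 32·(-3,-2)/13² = (-0.5680,-0.3787)
F = F_att + ΣF_rep = (-0.5680,-3.3787)
Δp = p'−p = (-0.1420,-0.8447); α = Δx/Fx = (-24/169) / (-96/169) = 1/4
check: Δy/Fy = (-571/676) / (-571/169) = 1/4 ✓

α = 1/4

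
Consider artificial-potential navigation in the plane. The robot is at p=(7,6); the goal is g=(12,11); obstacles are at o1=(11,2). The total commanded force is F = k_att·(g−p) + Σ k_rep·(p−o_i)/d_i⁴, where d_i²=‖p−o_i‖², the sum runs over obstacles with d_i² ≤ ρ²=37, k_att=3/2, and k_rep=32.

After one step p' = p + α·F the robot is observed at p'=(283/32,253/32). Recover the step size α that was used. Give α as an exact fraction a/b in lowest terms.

F_att = 3/2·(g−p) = 3/2·(5,5) = (7.5000,7.5000)
o1: d²=32 ≤ ρ²=37; F_rep = 32·(-4,4)/32² = (-0.1250,0.1250)
F = F_att + ΣF_rep = (7.3750,7.6250)
Δp = p'−p = (1.8438,1.9062); α = Δx/Fx = (59/32) / (59/8) = 1/4
check: Δy/Fy = (61/32) / (61/8) = 1/4 ✓

α = 1/4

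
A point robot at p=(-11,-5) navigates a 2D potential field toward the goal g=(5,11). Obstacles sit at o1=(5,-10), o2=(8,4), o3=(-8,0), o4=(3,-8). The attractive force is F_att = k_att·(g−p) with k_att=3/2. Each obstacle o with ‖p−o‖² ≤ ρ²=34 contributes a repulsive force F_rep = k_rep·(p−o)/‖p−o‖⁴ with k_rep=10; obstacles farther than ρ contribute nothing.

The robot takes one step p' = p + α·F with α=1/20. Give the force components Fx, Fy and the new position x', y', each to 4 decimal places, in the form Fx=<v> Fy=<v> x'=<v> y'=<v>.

F_att = 3/2·(g−p) = 3/2·(16,16) = (24.0000,24.0000)
o1: d²=281 > ρ²=34 → inactive
o2: d²=442 > ρ²=34 → inactive
o3: d²=34 ≤ ρ²=34; F_rep = 10·(-3,-5)/34² = (-0.0260,-0.0433)
o4: d²=205 > ρ²=34 → inactive
F = F_att + ΣF_rep = (23.9740,23.9567)
p' = p + 1/20·F = (-9.8013,-3.8022)

Fx=23.9740 Fy=23.9567 x'=-9.8013 y'=-3.8022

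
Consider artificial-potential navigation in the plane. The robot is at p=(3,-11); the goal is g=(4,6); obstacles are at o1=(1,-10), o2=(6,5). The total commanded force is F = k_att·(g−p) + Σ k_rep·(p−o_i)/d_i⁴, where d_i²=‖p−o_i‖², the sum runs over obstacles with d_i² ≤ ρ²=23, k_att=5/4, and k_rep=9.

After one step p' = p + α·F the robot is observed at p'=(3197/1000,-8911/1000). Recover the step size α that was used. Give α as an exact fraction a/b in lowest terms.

α = 1/10

F_att = 5/4·(g−p) = 5/4·(1,17) = (1.2500,21.2500)
o1: d²=5 ≤ ρ²=23; F_rep = 9·(2,-1)/5² = (0.7200,-0.3600)
o2: d²=265 > ρ²=23 → inactive
F = F_att + ΣF_rep = (1.9700,20.8900)
Δp = p'−p = (0.1970,2.0890); α = Δx/Fx = (197/1000) / (197/100) = 1/10
check: Δy/Fy = (2089/1000) / (2089/100) = 1/10 ✓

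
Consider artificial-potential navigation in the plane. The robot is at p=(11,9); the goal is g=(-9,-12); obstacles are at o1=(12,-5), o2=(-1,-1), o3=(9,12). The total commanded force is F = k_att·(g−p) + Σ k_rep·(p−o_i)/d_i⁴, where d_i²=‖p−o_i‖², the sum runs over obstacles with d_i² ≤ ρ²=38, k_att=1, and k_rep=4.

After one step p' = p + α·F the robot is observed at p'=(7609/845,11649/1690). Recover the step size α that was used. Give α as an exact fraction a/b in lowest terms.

α = 1/10

F_att = 1·(g−p) = 1·(-20,-21) = (-20.0000,-21.0000)
o1: d²=197 > ρ²=38 → inactive
o2: d²=244 > ρ²=38 → inactive
o3: d²=13 ≤ ρ²=38; F_rep = 4·(2,-3)/13² = (0.0473,-0.0710)
F = F_att + ΣF_rep = (-19.9527,-21.0710)
Δp = p'−p = (-1.9953,-2.1071); α = Δx/Fx = (-1686/845) / (-3372/169) = 1/10
check: Δy/Fy = (-3561/1690) / (-3561/169) = 1/10 ✓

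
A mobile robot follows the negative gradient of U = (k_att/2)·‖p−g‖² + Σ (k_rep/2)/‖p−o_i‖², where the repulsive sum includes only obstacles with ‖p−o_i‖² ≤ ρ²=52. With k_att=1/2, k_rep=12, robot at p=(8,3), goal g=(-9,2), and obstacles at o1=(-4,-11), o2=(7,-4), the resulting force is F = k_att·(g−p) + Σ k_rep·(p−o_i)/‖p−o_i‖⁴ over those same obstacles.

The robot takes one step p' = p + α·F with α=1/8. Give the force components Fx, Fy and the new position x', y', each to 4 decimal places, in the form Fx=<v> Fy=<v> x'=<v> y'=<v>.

Fx=-8.4952 Fy=-0.4664 x'=6.9381 y'=2.9417

F_att = 1/2·(g−p) = 1/2·(-17,-1) = (-8.5000,-0.5000)
o1: d²=340 > ρ²=52 → inactive
o2: d²=50 ≤ ρ²=52; F_rep = 12·(1,7)/50² = (0.0048,0.0336)
F = F_att + ΣF_rep = (-8.4952,-0.4664)
p' = p + 1/8·F = (6.9381,2.9417)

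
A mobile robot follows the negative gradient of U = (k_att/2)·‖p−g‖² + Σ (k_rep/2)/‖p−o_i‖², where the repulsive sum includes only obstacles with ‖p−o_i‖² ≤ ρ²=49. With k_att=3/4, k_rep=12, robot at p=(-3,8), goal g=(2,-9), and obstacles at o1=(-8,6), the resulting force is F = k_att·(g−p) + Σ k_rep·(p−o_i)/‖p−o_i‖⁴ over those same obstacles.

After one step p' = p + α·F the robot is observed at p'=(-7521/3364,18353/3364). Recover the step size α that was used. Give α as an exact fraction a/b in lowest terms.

F_att = 3/4·(g−p) = 3/4·(5,-17) = (3.7500,-12.7500)
o1: d²=29 ≤ ρ²=49; F_rep = 12·(5,2)/29² = (0.0713,0.0285)
F = F_att + ΣF_rep = (3.8213,-12.7215)
Δp = p'−p = (0.7643,-2.5443); α = Δx/Fx = (2571/3364) / (12855/3364) = 1/5
check: Δy/Fy = (-8559/3364) / (-42795/3364) = 1/5 ✓

α = 1/5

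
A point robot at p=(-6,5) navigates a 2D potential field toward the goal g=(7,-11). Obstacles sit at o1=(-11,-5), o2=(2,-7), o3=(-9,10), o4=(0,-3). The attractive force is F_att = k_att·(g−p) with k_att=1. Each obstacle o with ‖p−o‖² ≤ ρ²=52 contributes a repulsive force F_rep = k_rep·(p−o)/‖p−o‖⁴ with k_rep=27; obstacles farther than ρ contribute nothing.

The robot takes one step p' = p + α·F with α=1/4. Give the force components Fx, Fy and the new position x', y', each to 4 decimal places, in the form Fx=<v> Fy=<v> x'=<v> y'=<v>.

F_att = 1·(g−p) = 1·(13,-16) = (13.0000,-16.0000)
o1: d²=125 > ρ²=52 → inactive
o2: d²=208 > ρ²=52 → inactive
o3: d²=34 ≤ ρ²=52; F_rep = 27·(3,-5)/34² = (0.0701,-0.1168)
o4: d²=100 > ρ²=52 → inactive
F = F_att + ΣF_rep = (13.0701,-16.1168)
p' = p + 1/4·F = (-2.7325,0.9708)

Fx=13.0701 Fy=-16.1168 x'=-2.7325 y'=0.9708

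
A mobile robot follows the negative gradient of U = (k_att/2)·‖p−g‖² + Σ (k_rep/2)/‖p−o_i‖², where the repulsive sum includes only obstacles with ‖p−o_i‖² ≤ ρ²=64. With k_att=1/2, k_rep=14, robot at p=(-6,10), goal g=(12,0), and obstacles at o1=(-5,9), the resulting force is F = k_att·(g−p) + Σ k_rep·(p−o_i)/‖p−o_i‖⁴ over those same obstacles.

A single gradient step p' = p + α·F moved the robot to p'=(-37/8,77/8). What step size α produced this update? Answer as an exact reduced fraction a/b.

F_att = 1/2·(g−p) = 1/2·(18,-10) = (9.0000,-5.0000)
o1: d²=2 ≤ ρ²=64; F_rep = 14·(-1,1)/2² = (-3.5000,3.5000)
F = F_att + ΣF_rep = (5.5000,-1.5000)
Δp = p'−p = (1.3750,-0.3750); α = Δx/Fx = (11/8) / (11/2) = 1/4
check: Δy/Fy = (-3/8) / (-3/2) = 1/4 ✓

α = 1/4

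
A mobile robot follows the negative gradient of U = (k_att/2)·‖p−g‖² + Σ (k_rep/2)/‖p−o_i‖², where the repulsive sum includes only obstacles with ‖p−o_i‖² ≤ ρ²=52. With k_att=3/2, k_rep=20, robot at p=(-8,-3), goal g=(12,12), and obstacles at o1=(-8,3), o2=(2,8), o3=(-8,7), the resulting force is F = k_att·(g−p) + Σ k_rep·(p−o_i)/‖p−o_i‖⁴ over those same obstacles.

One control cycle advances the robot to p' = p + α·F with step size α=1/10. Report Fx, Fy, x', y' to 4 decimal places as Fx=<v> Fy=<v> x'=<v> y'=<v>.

Fx=30.0000 Fy=22.4074 x'=-5.0000 y'=-0.7593

F_att = 3/2·(g−p) = 3/2·(20,15) = (30.0000,22.5000)
o1: d²=36 ≤ ρ²=52; F_rep = 20·(0,-6)/36² = (0.0000,-0.0926)
o2: d²=221 > ρ²=52 → inactive
o3: d²=100 > ρ²=52 → inactive
F = F_att + ΣF_rep = (30.0000,22.4074)
p' = p + 1/10·F = (-5.0000,-0.7593)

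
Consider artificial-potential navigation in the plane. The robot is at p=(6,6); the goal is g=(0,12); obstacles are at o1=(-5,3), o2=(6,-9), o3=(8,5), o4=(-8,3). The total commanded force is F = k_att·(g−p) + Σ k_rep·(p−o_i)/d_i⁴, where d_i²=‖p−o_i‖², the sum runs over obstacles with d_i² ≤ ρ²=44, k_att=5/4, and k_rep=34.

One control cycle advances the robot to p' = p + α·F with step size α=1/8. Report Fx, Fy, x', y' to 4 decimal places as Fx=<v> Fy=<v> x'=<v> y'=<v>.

F_att = 5/4·(g−p) = 5/4·(-6,6) = (-7.5000,7.5000)
o1: d²=130 > ρ²=44 → inactive
o2: d²=225 > ρ²=44 → inactive
o3: d²=5 ≤ ρ²=44; F_rep = 34·(-2,1)/5² = (-2.7200,1.3600)
o4: d²=205 > ρ²=44 → inactive
F = F_att + ΣF_rep = (-10.2200,8.8600)
p' = p + 1/8·F = (4.7225,7.1075)

Fx=-10.2200 Fy=8.8600 x'=4.7225 y'=7.1075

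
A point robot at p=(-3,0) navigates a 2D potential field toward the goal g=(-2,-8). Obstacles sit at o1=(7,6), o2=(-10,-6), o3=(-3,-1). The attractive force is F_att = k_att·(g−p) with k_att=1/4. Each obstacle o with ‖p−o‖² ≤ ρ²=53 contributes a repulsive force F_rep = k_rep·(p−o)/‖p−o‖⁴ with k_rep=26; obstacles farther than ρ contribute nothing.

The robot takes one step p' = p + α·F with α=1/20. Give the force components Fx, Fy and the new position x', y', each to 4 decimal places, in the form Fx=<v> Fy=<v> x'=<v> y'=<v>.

F_att = 1/4·(g−p) = 1/4·(1,-8) = (0.2500,-2.0000)
o1: d²=136 > ρ²=53 → inactive
o2: d²=85 > ρ²=53 → inactive
o3: d²=1 ≤ ρ²=53; F_rep = 26·(0,1)/1² = (0.0000,26.0000)
F = F_att + ΣF_rep = (0.2500,24.0000)
p' = p + 1/20·F = (-2.9875,1.2000)

Fx=0.2500 Fy=24.0000 x'=-2.9875 y'=1.2000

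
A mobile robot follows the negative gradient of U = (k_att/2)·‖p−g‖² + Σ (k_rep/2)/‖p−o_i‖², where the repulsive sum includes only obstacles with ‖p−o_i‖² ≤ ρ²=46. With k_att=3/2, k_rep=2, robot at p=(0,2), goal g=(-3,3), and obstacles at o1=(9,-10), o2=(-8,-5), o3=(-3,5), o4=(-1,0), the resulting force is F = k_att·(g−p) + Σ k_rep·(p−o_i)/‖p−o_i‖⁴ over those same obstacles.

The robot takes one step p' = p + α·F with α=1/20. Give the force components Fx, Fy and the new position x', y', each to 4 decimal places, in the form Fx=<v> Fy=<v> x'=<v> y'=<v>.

Fx=-4.4015 Fy=1.6415 x'=-0.2201 y'=2.0821

F_att = 3/2·(g−p) = 3/2·(-3,1) = (-4.5000,1.5000)
o1: d²=225 > ρ²=46 → inactive
o2: d²=113 > ρ²=46 → inactive
o3: d²=18 ≤ ρ²=46; F_rep = 2·(3,-3)/18² = (0.0185,-0.0185)
o4: d²=5 ≤ ρ²=46; F_rep = 2·(1,2)/5² = (0.0800,0.1600)
F = F_att + ΣF_rep = (-4.4015,1.6415)
p' = p + 1/20·F = (-0.2201,2.0821)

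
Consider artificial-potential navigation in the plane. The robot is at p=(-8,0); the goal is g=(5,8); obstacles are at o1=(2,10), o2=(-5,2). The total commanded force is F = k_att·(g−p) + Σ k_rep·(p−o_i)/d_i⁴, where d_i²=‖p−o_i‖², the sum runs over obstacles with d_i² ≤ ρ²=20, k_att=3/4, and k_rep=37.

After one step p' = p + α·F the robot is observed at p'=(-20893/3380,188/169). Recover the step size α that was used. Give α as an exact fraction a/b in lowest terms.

F_att = 3/4·(g−p) = 3/4·(13,8) = (9.7500,6.0000)
o1: d²=200 > ρ²=20 → inactive
o2: d²=13 ≤ ρ²=20; F_rep = 37·(-3,-2)/13² = (-0.6568,-0.4379)
F = F_att + ΣF_rep = (9.0932,5.5621)
Δp = p'−p = (1.8186,1.1124); α = Δx/Fx = (6147/3380) / (6147/676) = 1/5
check: Δy/Fy = (188/169) / (940/169) = 1/5 ✓

α = 1/5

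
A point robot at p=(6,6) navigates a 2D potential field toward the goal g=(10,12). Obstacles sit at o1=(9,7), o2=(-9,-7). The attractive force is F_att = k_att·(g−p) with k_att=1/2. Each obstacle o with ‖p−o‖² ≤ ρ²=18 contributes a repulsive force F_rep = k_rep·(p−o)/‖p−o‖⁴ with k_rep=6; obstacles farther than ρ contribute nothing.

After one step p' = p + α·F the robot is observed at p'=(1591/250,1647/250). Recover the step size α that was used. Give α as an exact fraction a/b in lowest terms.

F_att = 1/2·(g−p) = 1/2·(4,6) = (2.0000,3.0000)
o1: d²=10 ≤ ρ²=18; F_rep = 6·(-3,-1)/10² = (-0.1800,-0.0600)
o2: d²=394 > ρ²=18 → inactive
F = F_att + ΣF_rep = (1.8200,2.9400)
Δp = p'−p = (0.3640,0.5880); α = Δx/Fx = (91/250) / (91/50) = 1/5
check: Δy/Fy = (147/250) / (147/50) = 1/5 ✓

α = 1/5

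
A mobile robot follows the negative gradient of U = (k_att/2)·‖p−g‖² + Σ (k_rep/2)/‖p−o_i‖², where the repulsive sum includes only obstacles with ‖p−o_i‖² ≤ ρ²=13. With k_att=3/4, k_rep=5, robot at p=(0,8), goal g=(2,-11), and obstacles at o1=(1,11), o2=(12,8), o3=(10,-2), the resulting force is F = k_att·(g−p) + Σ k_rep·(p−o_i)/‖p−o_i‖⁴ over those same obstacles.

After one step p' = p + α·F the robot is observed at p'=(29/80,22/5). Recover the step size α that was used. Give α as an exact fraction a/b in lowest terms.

α = 1/4

F_att = 3/4·(g−p) = 3/4·(2,-19) = (1.5000,-14.2500)
o1: d²=10 ≤ ρ²=13; F_rep = 5·(-1,-3)/10² = (-0.0500,-0.1500)
o2: d²=144 > ρ²=13 → inactive
o3: d²=200 > ρ²=13 → inactive
F = F_att + ΣF_rep = (1.4500,-14.4000)
Δp = p'−p = (0.3625,-3.6000); α = Δx/Fx = (29/80) / (29/20) = 1/4
check: Δy/Fy = (-18/5) / (-72/5) = 1/4 ✓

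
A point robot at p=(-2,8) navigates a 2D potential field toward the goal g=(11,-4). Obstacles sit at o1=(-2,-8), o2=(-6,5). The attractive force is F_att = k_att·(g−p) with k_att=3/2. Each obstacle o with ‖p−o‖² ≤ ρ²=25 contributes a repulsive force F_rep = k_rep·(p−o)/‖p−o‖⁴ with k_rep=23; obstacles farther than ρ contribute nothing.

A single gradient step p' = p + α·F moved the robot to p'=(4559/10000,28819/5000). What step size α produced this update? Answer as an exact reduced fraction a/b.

F_att = 3/2·(g−p) = 3/2·(13,-12) = (19.5000,-18.0000)
o1: d²=256 > ρ²=25 → inactive
o2: d²=25 ≤ ρ²=25; F_rep = 23·(4,3)/25² = (0.1472,0.1104)
F = F_att + ΣF_rep = (19.6472,-17.8896)
Δp = p'−p = (2.4559,-2.2362); α = Δx/Fx = (24559/10000) / (24559/1250) = 1/8
check: Δy/Fy = (-11181/5000) / (-11181/625) = 1/8 ✓

α = 1/8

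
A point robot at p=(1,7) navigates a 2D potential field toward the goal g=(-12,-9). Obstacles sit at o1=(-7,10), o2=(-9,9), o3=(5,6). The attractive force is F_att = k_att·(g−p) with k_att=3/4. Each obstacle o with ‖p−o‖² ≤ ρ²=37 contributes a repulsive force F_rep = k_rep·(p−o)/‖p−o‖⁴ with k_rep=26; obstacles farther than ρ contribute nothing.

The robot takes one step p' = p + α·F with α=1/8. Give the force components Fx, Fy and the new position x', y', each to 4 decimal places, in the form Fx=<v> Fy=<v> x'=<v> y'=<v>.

Fx=-10.1099 Fy=-11.9100 x'=-0.2637 y'=5.5112

F_att = 3/4·(g−p) = 3/4·(-13,-16) = (-9.7500,-12.0000)
o1: d²=73 > ρ²=37 → inactive
o2: d²=104 > ρ²=37 → inactive
o3: d²=17 ≤ ρ²=37; F_rep = 26·(-4,1)/17² = (-0.3599,0.0900)
F = F_att + ΣF_rep = (-10.1099,-11.9100)
p' = p + 1/8·F = (-0.2637,5.5112)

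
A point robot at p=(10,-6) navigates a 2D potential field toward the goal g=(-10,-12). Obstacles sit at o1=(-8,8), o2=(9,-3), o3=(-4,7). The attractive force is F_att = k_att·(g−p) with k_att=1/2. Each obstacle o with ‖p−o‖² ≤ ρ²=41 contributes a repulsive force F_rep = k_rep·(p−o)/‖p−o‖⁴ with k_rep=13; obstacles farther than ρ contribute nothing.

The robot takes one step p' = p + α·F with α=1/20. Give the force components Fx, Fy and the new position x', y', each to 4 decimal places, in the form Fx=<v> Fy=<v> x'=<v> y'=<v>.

F_att = 1/2·(g−p) = 1/2·(-20,-6) = (-10.0000,-3.0000)
o1: d²=520 > ρ²=41 → inactive
o2: d²=10 ≤ ρ²=41; F_rep = 13·(1,-3)/10² = (0.1300,-0.3900)
o3: d²=365 > ρ²=41 → inactive
F = F_att + ΣF_rep = (-9.8700,-3.3900)
p' = p + 1/20·F = (9.5065,-6.1695)

Fx=-9.8700 Fy=-3.3900 x'=9.5065 y'=-6.1695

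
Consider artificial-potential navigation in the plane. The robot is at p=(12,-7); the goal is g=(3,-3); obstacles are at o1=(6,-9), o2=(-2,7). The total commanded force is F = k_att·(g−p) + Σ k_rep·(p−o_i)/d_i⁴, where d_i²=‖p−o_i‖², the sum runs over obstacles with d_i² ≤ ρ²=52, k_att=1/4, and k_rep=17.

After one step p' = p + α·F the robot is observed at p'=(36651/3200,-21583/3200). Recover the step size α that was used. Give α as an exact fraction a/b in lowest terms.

F_att = 1/4·(g−p) = 1/4·(-9,4) = (-2.2500,1.0000)
o1: d²=40 ≤ ρ²=52; F_rep = 17·(6,2)/40² = (0.0638,0.0213)
o2: d²=392 > ρ²=52 → inactive
F = F_att + ΣF_rep = (-2.1862,1.0212)
Δp = p'−p = (-0.5466,0.2553); α = Δx/Fx = (-1749/3200) / (-1749/800) = 1/4
check: Δy/Fy = (817/3200) / (817/800) = 1/4 ✓

α = 1/4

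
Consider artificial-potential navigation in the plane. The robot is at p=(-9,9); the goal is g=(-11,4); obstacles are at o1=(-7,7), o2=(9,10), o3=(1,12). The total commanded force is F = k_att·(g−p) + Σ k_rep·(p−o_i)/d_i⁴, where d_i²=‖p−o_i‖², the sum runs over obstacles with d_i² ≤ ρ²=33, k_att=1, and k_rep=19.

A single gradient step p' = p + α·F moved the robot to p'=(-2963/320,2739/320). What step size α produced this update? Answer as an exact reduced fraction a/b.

α = 1/10

F_att = 1·(g−p) = 1·(-2,-5) = (-2.0000,-5.0000)
o1: d²=8 ≤ ρ²=33; F_rep = 19·(-2,2)/8² = (-0.5938,0.5938)
o2: d²=325 > ρ²=33 → inactive
o3: d²=109 > ρ²=33 → inactive
F = F_att + ΣF_rep = (-2.5938,-4.4062)
Δp = p'−p = (-0.2594,-0.4406); α = Δx/Fx = (-83/320) / (-83/32) = 1/10
check: Δy/Fy = (-141/320) / (-141/32) = 1/10 ✓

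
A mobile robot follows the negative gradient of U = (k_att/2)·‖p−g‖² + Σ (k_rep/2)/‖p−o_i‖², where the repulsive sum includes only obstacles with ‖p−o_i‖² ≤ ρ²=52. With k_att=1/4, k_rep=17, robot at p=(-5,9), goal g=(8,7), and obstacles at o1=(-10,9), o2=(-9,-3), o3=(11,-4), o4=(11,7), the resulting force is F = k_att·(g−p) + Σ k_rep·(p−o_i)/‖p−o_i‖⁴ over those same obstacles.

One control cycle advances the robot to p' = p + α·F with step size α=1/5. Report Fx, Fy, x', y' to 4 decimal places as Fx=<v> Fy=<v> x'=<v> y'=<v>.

F_att = 1/4·(g−p) = 1/4·(13,-2) = (3.2500,-0.5000)
o1: d²=25 ≤ ρ²=52; F_rep = 17·(5,0)/25² = (0.1360,0.0000)
o2: d²=160 > ρ²=52 → inactive
o3: d²=425 > ρ²=52 → inactive
o4: d²=260 > ρ²=52 → inactive
F = F_att + ΣF_rep = (3.3860,-0.5000)
p' = p + 1/5·F = (-4.3228,8.9000)

Fx=3.3860 Fy=-0.5000 x'=-4.3228 y'=8.9000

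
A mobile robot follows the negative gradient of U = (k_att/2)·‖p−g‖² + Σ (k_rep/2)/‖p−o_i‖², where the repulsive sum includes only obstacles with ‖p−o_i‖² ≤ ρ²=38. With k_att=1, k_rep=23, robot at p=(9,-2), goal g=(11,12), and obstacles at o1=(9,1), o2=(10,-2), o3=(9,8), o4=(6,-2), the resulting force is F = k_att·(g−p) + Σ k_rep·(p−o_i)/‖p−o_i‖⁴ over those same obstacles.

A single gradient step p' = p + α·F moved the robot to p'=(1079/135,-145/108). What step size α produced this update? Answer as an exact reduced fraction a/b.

α = 1/20

F_att = 1·(g−p) = 1·(2,14) = (2.0000,14.0000)
o1: d²=9 ≤ ρ²=38; F_rep = 23·(0,-3)/9² = (0.0000,-0.8519)
o2: d²=1 ≤ ρ²=38; F_rep = 23·(-1,0)/1² = (-23.0000,0.0000)
o3: d²=100 > ρ²=38 → inactive
o4: d²=9 ≤ ρ²=38; F_rep = 23·(3,0)/9² = (0.8519,0.0000)
F = F_att + ΣF_rep = (-20.1481,13.1481)
Δp = p'−p = (-1.0074,0.6574); α = Δx/Fx = (-136/135) / (-544/27) = 1/20
check: Δy/Fy = (71/108) / (355/27) = 1/20 ✓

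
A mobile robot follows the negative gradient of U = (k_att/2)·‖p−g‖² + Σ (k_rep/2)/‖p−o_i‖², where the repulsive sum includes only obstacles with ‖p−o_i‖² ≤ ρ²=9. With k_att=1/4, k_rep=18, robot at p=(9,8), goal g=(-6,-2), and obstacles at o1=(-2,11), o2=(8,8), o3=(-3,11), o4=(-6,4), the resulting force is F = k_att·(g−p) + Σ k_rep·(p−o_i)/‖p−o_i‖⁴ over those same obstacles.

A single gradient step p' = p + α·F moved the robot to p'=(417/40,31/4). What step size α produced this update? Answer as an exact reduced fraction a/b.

F_att = 1/4·(g−p) = 1/4·(-15,-10) = (-3.7500,-2.5000)
o1: d²=130 > ρ²=9 → inactive
o2: d²=1 ≤ ρ²=9; F_rep = 18·(1,0)/1² = (18.0000,0.0000)
o3: d²=153 > ρ²=9 → inactive
o4: d²=241 > ρ²=9 → inactive
F = F_att + ΣF_rep = (14.2500,-2.5000)
Δp = p'−p = (1.4250,-0.2500); α = Δx/Fx = (57/40) / (57/4) = 1/10
check: Δy/Fy = (-1/4) / (-5/2) = 1/10 ✓

α = 1/10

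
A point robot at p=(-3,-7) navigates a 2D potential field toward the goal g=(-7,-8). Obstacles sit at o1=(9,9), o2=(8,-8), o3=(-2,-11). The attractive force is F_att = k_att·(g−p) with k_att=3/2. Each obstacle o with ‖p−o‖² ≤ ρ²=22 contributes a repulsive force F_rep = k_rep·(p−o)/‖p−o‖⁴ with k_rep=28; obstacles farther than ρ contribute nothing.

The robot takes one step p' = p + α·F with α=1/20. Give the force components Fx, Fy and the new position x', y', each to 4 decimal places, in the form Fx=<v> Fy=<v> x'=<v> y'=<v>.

Fx=-6.0969 Fy=-1.1125 x'=-3.3048 y'=-7.0556

F_att = 3/2·(g−p) = 3/2·(-4,-1) = (-6.0000,-1.5000)
o1: d²=400 > ρ²=22 → inactive
o2: d²=122 > ρ²=22 → inactive
o3: d²=17 ≤ ρ²=22; F_rep = 28·(-1,4)/17² = (-0.0969,0.3875)
F = F_att + ΣF_rep = (-6.0969,-1.1125)
p' = p + 1/20·F = (-3.3048,-7.0556)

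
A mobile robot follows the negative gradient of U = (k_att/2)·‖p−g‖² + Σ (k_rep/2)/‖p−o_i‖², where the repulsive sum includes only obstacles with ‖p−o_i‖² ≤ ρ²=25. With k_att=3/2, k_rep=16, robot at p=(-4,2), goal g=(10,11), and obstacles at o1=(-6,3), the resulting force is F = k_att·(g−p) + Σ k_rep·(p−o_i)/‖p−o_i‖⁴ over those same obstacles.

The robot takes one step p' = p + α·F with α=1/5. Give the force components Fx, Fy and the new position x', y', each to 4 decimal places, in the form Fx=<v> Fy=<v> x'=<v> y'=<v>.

Fx=22.2800 Fy=12.8600 x'=0.4560 y'=4.5720

F_att = 3/2·(g−p) = 3/2·(14,9) = (21.0000,13.5000)
o1: d²=5 ≤ ρ²=25; F_rep = 16·(2,-1)/5² = (1.2800,-0.6400)
F = F_att + ΣF_rep = (22.2800,12.8600)
p' = p + 1/5·F = (0.4560,4.5720)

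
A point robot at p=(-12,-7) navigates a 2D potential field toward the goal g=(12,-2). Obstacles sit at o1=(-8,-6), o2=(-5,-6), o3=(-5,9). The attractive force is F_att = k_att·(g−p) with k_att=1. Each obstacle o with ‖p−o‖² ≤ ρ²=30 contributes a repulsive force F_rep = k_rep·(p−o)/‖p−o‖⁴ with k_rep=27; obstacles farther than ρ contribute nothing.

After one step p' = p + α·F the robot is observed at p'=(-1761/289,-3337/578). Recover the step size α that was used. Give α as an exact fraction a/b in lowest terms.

F_att = 1·(g−p) = 1·(24,5) = (24.0000,5.0000)
o1: d²=17 ≤ ρ²=30; F_rep = 27·(-4,-1)/17² = (-0.3737,-0.0934)
o2: d²=50 > ρ²=30 → inactive
o3: d²=305 > ρ²=30 → inactive
F = F_att + ΣF_rep = (23.6263,4.9066)
Δp = p'−p = (5.9066,1.2266); α = Δx/Fx = (1707/289) / (6828/289) = 1/4
check: Δy/Fy = (709/578) / (1418/289) = 1/4 ✓

α = 1/4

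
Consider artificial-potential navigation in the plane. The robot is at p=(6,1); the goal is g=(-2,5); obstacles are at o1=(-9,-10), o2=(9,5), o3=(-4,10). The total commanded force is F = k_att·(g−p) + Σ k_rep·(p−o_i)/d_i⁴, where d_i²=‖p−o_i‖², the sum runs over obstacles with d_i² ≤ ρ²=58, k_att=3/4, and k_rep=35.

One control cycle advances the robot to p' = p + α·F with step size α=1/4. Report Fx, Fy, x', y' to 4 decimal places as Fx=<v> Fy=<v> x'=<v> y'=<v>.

F_att = 3/4·(g−p) = 3/4·(-8,4) = (-6.0000,3.0000)
o1: d²=346 > ρ²=58 → inactive
o2: d²=25 ≤ ρ²=58; F_rep = 35·(-3,-4)/25² = (-0.1680,-0.2240)
o3: d²=181 > ρ²=58 → inactive
F = F_att + ΣF_rep = (-6.1680,2.7760)
p' = p + 1/4·F = (4.4580,1.6940)

Fx=-6.1680 Fy=2.7760 x'=4.4580 y'=1.6940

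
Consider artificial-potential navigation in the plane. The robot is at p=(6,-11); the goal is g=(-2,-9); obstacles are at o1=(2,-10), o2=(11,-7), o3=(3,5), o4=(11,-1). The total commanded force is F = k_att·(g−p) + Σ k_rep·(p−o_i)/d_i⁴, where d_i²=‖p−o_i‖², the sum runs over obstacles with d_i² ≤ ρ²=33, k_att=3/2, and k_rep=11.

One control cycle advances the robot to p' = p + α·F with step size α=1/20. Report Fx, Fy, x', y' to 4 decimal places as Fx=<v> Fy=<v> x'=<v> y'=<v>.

Fx=-11.8478 Fy=2.9619 x'=5.4076 y'=-10.8519

F_att = 3/2·(g−p) = 3/2·(-8,2) = (-12.0000,3.0000)
o1: d²=17 ≤ ρ²=33; F_rep = 11·(4,-1)/17² = (0.1522,-0.0381)
o2: d²=41 > ρ²=33 → inactive
o3: d²=265 > ρ²=33 → inactive
o4: d²=125 > ρ²=33 → inactive
F = F_att + ΣF_rep = (-11.8478,2.9619)
p' = p + 1/20·F = (5.4076,-10.8519)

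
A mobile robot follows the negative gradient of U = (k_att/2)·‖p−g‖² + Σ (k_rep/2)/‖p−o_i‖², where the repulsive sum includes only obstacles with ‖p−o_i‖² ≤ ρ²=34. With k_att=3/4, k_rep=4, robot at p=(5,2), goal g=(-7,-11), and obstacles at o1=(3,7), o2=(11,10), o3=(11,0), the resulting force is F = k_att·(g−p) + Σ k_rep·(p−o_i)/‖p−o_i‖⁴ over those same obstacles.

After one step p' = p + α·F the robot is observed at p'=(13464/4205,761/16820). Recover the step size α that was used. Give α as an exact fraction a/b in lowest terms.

F_att = 3/4·(g−p) = 3/4·(-12,-13) = (-9.0000,-9.7500)
o1: d²=29 ≤ ρ²=34; F_rep = 4·(2,-5)/29² = (0.0095,-0.0238)
o2: d²=100 > ρ²=34 → inactive
o3: d²=40 > ρ²=34 → inactive
F = F_att + ΣF_rep = (-8.9905,-9.7738)
Δp = p'−p = (-1.7981,-1.9548); α = Δx/Fx = (-7561/4205) / (-7561/841) = 1/5
check: Δy/Fy = (-32879/16820) / (-32879/3364) = 1/5 ✓

α = 1/5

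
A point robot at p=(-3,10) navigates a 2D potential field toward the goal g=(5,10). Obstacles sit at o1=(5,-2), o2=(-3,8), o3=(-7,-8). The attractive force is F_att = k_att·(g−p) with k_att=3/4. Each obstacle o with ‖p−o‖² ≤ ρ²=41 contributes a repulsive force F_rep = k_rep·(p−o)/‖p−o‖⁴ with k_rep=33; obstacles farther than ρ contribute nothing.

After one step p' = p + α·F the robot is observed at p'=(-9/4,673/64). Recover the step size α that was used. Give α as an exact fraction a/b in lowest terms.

α = 1/8

F_att = 3/4·(g−p) = 3/4·(8,0) = (6.0000,0.0000)
o1: d²=208 > ρ²=41 → inactive
o2: d²=4 ≤ ρ²=41; F_rep = 33·(0,2)/4² = (0.0000,4.1250)
o3: d²=340 > ρ²=41 → inactive
F = F_att + ΣF_rep = (6.0000,4.1250)
Δp = p'−p = (0.7500,0.5156); α = Δx/Fx = (3/4) / (6) = 1/8
check: Δy/Fy = (33/64) / (33/8) = 1/8 ✓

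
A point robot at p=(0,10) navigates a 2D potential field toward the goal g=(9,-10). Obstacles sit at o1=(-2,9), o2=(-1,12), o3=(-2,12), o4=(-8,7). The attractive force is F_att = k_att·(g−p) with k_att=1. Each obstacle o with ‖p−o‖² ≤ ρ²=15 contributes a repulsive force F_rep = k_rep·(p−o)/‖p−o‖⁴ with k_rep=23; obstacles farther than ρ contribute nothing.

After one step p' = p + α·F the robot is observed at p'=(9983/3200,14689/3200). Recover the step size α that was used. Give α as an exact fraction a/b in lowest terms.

F_att = 1·(g−p) = 1·(9,-20) = (9.0000,-20.0000)
o1: d²=5 ≤ ρ²=15; F_rep = 23·(2,1)/5² = (1.8400,0.9200)
o2: d²=5 ≤ ρ²=15; F_rep = 23·(1,-2)/5² = (0.9200,-1.8400)
o3: d²=8 ≤ ρ²=15; F_rep = 23·(2,-2)/8² = (0.7188,-0.7188)
o4: d²=73 > ρ²=15 → inactive
F = F_att + ΣF_rep = (12.4787,-21.6388)
Δp = p'−p = (3.1197,-5.4097); α = Δx/Fx = (9983/3200) / (9983/800) = 1/4
check: Δy/Fy = (-17311/3200) / (-17311/800) = 1/4 ✓

α = 1/4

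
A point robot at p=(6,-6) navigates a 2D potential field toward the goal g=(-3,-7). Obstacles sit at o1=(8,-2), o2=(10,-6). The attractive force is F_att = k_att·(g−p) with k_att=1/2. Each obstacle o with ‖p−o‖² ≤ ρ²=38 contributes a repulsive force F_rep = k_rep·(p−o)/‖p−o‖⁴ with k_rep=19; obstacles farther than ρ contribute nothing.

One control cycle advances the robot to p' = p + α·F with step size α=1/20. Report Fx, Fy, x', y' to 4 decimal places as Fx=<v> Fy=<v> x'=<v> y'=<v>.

Fx=-4.8919 Fy=-0.6900 x'=5.7554 y'=-6.0345

F_att = 1/2·(g−p) = 1/2·(-9,-1) = (-4.5000,-0.5000)
o1: d²=20 ≤ ρ²=38; F_rep = 19·(-2,-4)/20² = (-0.0950,-0.1900)
o2: d²=16 ≤ ρ²=38; F_rep = 19·(-4,0)/16² = (-0.2969,0.0000)
F = F_att + ΣF_rep = (-4.8919,-0.6900)
p' = p + 1/20·F = (5.7554,-6.0345)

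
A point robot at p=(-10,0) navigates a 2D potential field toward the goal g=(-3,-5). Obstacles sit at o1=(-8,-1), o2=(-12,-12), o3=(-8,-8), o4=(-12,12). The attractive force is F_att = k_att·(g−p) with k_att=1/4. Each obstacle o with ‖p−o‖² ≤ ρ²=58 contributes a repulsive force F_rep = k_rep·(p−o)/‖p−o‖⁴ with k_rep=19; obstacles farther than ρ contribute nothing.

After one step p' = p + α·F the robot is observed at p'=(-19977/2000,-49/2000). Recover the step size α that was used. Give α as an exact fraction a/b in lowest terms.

F_att = 1/4·(g−p) = 1/4·(7,-5) = (1.7500,-1.2500)
o1: d²=5 ≤ ρ²=58; F_rep = 19·(-2,1)/5² = (-1.5200,0.7600)
o2: d²=148 > ρ²=58 → inactive
o3: d²=68 > ρ²=58 → inactive
o4: d²=148 > ρ²=58 → inactive
F = F_att + ΣF_rep = (0.2300,-0.4900)
Δp = p'−p = (0.0115,-0.0245); α = Δx/Fx = (23/2000) / (23/100) = 1/20
check: Δy/Fy = (-49/2000) / (-49/100) = 1/20 ✓

α = 1/20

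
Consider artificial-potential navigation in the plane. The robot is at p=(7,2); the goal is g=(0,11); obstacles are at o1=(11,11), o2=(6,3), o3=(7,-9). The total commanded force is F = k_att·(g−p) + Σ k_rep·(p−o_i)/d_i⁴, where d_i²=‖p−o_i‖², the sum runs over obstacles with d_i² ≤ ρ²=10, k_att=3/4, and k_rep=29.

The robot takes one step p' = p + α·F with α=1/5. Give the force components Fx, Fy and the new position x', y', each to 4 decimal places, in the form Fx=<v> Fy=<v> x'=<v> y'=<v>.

Fx=2.0000 Fy=-0.5000 x'=7.4000 y'=1.9000

F_att = 3/4·(g−p) = 3/4·(-7,9) = (-5.2500,6.7500)
o1: d²=97 > ρ²=10 → inactive
o2: d²=2 ≤ ρ²=10; F_rep = 29·(1,-1)/2² = (7.2500,-7.2500)
o3: d²=121 > ρ²=10 → inactive
F = F_att + ΣF_rep = (2.0000,-0.5000)
p' = p + 1/5·F = (7.4000,1.9000)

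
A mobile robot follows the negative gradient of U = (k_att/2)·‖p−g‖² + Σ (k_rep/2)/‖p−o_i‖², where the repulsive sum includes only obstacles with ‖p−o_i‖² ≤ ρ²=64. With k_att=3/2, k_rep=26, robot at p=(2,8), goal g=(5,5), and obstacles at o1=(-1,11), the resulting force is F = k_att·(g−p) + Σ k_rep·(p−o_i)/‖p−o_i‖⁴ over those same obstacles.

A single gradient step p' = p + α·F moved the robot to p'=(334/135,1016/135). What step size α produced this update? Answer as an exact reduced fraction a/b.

F_att = 3/2·(g−p) = 3/2·(3,-3) = (4.5000,-4.5000)
o1: d²=18 ≤ ρ²=64; F_rep = 26·(3,-3)/18² = (0.2407,-0.2407)
F = F_att + ΣF_rep = (4.7407,-4.7407)
Δp = p'−p = (0.4741,-0.4741); α = Δx/Fx = (64/135) / (128/27) = 1/10
check: Δy/Fy = (-64/135) / (-128/27) = 1/10 ✓

α = 1/10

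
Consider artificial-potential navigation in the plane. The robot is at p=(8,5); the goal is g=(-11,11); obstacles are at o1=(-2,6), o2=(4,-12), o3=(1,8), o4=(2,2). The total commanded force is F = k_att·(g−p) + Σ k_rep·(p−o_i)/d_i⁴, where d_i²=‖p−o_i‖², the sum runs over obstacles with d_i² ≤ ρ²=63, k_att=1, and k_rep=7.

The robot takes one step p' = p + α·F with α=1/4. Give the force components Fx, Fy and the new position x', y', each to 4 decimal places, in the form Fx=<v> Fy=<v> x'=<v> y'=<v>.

Fx=-18.9647 Fy=6.0041 x'=3.2588 y'=6.5010

F_att = 1·(g−p) = 1·(-19,6) = (-19.0000,6.0000)
o1: d²=101 > ρ²=63 → inactive
o2: d²=305 > ρ²=63 → inactive
o3: d²=58 ≤ ρ²=63; F_rep = 7·(7,-3)/58² = (0.0146,-0.0062)
o4: d²=45 ≤ ρ²=63; F_rep = 7·(6,3)/45² = (0.0207,0.0104)
F = F_att + ΣF_rep = (-18.9647,6.0041)
p' = p + 1/4·F = (3.2588,6.5010)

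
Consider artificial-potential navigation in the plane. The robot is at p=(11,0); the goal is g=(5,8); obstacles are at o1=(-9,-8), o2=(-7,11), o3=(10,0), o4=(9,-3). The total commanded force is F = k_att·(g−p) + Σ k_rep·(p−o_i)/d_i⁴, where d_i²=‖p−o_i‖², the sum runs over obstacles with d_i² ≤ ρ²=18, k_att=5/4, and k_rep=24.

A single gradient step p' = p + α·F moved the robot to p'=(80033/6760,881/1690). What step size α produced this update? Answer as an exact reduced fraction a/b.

F_att = 5/4·(g−p) = 5/4·(-6,8) = (-7.5000,10.0000)
o1: d²=464 > ρ²=18 → inactive
o2: d²=445 > ρ²=18 → inactive
o3: d²=1 ≤ ρ²=18; F_rep = 24·(1,0)/1² = (24.0000,0.0000)
o4: d²=13 ≤ ρ²=18; F_rep = 24·(2,3)/13² = (0.2840,0.4260)
F = F_att + ΣF_rep = (16.7840,10.4260)
Δp = p'−p = (0.8392,0.5213); α = Δx/Fx = (5673/6760) / (5673/338) = 1/20
check: Δy/Fy = (881/1690) / (1762/169) = 1/20 ✓

α = 1/20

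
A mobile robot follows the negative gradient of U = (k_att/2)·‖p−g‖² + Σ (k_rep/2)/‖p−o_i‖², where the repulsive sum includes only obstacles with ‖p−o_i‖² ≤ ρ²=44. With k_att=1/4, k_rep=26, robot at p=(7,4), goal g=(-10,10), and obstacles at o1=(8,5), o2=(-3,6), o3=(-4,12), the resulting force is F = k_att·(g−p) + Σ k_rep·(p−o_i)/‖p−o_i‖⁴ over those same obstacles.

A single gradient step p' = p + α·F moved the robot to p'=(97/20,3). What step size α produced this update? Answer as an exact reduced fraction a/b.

α = 1/5

F_att = 1/4·(g−p) = 1/4·(-17,6) = (-4.2500,1.5000)
o1: d²=2 ≤ ρ²=44; F_rep = 26·(-1,-1)/2² = (-6.5000,-6.5000)
o2: d²=104 > ρ²=44 → inactive
o3: d²=185 > ρ²=44 → inactive
F = F_att + ΣF_rep = (-10.7500,-5.0000)
Δp = p'−p = (-2.1500,-1.0000); α = Δx/Fx = (-43/20) / (-43/4) = 1/5
check: Δy/Fy = (-1) / (-5) = 1/5 ✓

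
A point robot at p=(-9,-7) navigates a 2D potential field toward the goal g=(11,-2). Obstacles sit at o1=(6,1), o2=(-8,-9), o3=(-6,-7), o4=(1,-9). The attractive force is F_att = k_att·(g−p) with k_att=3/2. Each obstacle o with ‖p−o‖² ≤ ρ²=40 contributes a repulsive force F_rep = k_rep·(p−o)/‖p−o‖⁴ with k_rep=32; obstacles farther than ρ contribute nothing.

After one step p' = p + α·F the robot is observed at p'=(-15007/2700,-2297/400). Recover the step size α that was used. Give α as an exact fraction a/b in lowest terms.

α = 1/8

F_att = 3/2·(g−p) = 3/2·(20,5) = (30.0000,7.5000)
o1: d²=289 > ρ²=40 → inactive
o2: d²=5 ≤ ρ²=40; F_rep = 32·(-1,2)/5² = (-1.2800,2.5600)
o3: d²=9 ≤ ρ²=40; F_rep = 32·(-3,0)/9² = (-1.1852,0.0000)
o4: d²=104 > ρ²=40 → inactive
F = F_att + ΣF_rep = (27.5348,10.0600)
Δp = p'−p = (3.4419,1.2575); α = Δx/Fx = (9293/2700) / (18586/675) = 1/8
check: Δy/Fy = (503/400) / (503/50) = 1/8 ✓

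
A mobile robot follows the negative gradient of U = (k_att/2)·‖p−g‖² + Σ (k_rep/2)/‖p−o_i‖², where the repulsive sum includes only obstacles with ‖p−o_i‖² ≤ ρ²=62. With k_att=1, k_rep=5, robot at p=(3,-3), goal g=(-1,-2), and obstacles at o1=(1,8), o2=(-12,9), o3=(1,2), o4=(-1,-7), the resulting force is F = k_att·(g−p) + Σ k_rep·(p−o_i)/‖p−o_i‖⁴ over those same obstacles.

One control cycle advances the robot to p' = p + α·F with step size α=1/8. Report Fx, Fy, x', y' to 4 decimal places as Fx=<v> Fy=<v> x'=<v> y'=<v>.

Fx=-3.9686 Fy=0.9898 x'=2.5039 y'=-2.8763

F_att = 1·(g−p) = 1·(-4,1) = (-4.0000,1.0000)
o1: d²=125 > ρ²=62 → inactive
o2: d²=369 > ρ²=62 → inactive
o3: d²=29 ≤ ρ²=62; F_rep = 5·(2,-5)/29² = (0.0119,-0.0297)
o4: d²=32 ≤ ρ²=62; F_rep = 5·(4,4)/32² = (0.0195,0.0195)
F = F_att + ΣF_rep = (-3.9686,0.9898)
p' = p + 1/8·F = (2.5039,-2.8763)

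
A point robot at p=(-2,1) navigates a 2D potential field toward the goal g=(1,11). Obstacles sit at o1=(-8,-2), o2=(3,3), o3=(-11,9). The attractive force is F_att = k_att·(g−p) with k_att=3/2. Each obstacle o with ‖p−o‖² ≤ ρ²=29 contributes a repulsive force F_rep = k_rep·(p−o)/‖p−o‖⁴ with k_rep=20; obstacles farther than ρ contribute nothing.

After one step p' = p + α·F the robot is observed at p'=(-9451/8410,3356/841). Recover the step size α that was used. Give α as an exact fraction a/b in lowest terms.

α = 1/5

F_att = 3/2·(g−p) = 3/2·(3,10) = (4.5000,15.0000)
o1: d²=45 > ρ²=29 → inactive
o2: d²=29 ≤ ρ²=29; F_rep = 20·(-5,-2)/29² = (-0.1189,-0.0476)
o3: d²=145 > ρ²=29 → inactive
F = F_att + ΣF_rep = (4.3811,14.9524)
Δp = p'−p = (0.8762,2.9905); α = Δx/Fx = (7369/8410) / (7369/1682) = 1/5
check: Δy/Fy = (2515/841) / (12575/841) = 1/5 ✓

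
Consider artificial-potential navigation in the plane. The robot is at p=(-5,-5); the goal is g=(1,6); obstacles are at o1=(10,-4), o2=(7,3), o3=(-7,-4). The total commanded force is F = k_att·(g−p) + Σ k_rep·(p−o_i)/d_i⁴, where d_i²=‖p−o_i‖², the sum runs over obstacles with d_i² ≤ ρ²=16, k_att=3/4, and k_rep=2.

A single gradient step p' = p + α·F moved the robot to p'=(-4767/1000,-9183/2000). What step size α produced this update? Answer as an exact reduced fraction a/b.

F_att = 3/4·(g−p) = 3/4·(6,11) = (4.5000,8.2500)
o1: d²=226 > ρ²=16 → inactive
o2: d²=208 > ρ²=16 → inactive
o3: d²=5 ≤ ρ²=16; F_rep = 2·(2,-1)/5² = (0.1600,-0.0800)
F = F_att + ΣF_rep = (4.6600,8.1700)
Δp = p'−p = (0.2330,0.4085); α = Δx/Fx = (233/1000) / (233/50) = 1/20
check: Δy/Fy = (817/2000) / (817/100) = 1/20 ✓

α = 1/20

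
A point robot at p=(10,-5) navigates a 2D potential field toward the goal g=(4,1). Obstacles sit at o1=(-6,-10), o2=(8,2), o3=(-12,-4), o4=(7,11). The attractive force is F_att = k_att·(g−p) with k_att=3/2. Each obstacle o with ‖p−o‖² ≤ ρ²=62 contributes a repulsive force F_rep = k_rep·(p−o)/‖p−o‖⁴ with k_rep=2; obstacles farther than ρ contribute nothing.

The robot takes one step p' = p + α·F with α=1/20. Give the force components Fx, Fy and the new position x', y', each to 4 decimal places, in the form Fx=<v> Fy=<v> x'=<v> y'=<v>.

F_att = 3/2·(g−p) = 3/2·(-6,6) = (-9.0000,9.0000)
o1: d²=281 > ρ²=62 → inactive
o2: d²=53 ≤ ρ²=62; F_rep = 2·(2,-7)/53² = (0.0014,-0.0050)
o3: d²=485 > ρ²=62 → inactive
o4: d²=265 > ρ²=62 → inactive
F = F_att + ΣF_rep = (-8.9986,8.9950)
p' = p + 1/20·F = (9.5501,-4.5502)

Fx=-8.9986 Fy=8.9950 x'=9.5501 y'=-4.5502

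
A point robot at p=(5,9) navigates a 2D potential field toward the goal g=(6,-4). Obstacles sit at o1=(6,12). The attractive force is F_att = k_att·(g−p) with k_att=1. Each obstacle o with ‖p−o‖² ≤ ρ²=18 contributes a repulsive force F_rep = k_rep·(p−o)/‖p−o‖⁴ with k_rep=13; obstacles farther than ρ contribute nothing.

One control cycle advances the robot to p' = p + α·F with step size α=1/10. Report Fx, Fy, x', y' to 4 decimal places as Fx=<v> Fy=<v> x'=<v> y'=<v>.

Fx=0.8700 Fy=-13.3900 x'=5.0870 y'=7.6610

F_att = 1·(g−p) = 1·(1,-13) = (1.0000,-13.0000)
o1: d²=10 ≤ ρ²=18; F_rep = 13·(-1,-3)/10² = (-0.1300,-0.3900)
F = F_att + ΣF_rep = (0.8700,-13.3900)
p' = p + 1/10·F = (5.0870,7.6610)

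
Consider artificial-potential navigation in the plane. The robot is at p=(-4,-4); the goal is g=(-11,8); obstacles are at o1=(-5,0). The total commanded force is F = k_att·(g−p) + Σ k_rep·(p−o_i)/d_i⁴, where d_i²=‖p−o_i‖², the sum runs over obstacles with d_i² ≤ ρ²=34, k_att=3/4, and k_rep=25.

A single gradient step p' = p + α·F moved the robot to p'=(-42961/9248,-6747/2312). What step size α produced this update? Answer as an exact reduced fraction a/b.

F_att = 3/4·(g−p) = 3/4·(-7,12) = (-5.2500,9.0000)
o1: d²=17 ≤ ρ²=34; F_rep = 25·(1,-4)/17² = (0.0865,-0.3460)
F = F_att + ΣF_rep = (-5.1635,8.6540)
Δp = p'−p = (-0.6454,1.0817); α = Δx/Fx = (-5969/9248) / (-5969/1156) = 1/8
check: Δy/Fy = (2501/2312) / (2501/289) = 1/8 ✓

α = 1/8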